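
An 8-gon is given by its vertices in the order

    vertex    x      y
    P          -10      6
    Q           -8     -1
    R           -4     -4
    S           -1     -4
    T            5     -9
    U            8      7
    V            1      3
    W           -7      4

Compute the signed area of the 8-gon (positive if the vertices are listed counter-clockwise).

137

P→Q: (-10)(-1) − (-8)(6) = 58
Q→R: (-8)(-4) − (-4)(-1) = 28
R→S: (-4)(-4) − (-1)(-4) = 12
S→T: (-1)(-9) − (5)(-4) = 29
T→U: (5)(7) − (8)(-9) = 107
U→V: (8)(3) − (1)(7) = 17
V→W: (1)(4) − (-7)(3) = 25
W→P: (-7)(6) − (-10)(4) = -2
Σ = 274
Signed area = Σ/2 = 137 (positive ⇒ counter-clockwise traversal).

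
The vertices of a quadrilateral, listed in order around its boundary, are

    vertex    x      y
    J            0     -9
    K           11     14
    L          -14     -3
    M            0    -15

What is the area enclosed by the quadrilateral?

236

Apply Gauss's area formula: 2A = Σ (x_i·y_{i+1} − x_{i+1}·y_i), indices taken mod 4.
Σ = (99) + (163) + (210) + (0) = 472
Area = |Σ|/2 = 236.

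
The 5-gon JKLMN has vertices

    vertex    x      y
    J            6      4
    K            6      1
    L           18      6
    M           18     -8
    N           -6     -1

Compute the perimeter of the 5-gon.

68

|JK| = √((0)² + (-3)²) = √9 = 3
|KL| = √((12)² + (5)²) = √169 = 13
|LM| = √((0)² + (-14)²) = √196 = 14
|MN| = √((-24)² + (7)²) = √625 = 25
|NJ| = √((12)² + (5)²) = √169 = 13
Perimeter = 3 + 13 + 14 + 25 + 13 = 68.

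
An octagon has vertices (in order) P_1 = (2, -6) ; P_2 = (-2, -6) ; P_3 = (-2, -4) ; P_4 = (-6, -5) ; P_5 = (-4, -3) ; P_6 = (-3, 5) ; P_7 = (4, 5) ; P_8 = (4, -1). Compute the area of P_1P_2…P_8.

Σ = (-24) + (-4) + (-14) + (-2) + (-29) + (-35) + (-24) + (-22) = -154
Area = |Σ|/2 = 77.

77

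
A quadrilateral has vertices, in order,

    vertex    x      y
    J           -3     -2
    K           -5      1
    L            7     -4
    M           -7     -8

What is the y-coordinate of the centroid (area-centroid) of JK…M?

Apply Gauss's area formula. First the cross-terms c_i = x_i·y_{i+1} − x_{i+1}·y_i:
  -13, 13, -84, -10  ⇒  2A = -94, A = -47.
Then Σ (y_i + y_{i+1})·c_i = 1082, so ȳ = 1082 / (6·(-47)) = -541/141.

-541/141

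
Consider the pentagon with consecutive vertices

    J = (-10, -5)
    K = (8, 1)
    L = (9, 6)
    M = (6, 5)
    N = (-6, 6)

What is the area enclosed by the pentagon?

117

Σ = (30) + (39) + (9) + (66) + (90) = 234
Area = |Σ|/2 = 117.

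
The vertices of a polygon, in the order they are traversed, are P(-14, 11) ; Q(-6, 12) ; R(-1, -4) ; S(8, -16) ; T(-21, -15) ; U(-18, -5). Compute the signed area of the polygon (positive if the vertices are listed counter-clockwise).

-453.5

Apply Gauss's area formula: 2A = Σ (x_i·y_{i+1} − x_{i+1}·y_i), indices taken mod 6.
P→Q: (-14)(12) − (-6)(11) = -102
Q→R: (-6)(-4) − (-1)(12) = 36
R→S: (-1)(-16) − (8)(-4) = 48
S→T: (8)(-15) − (-21)(-16) = -456
T→U: (-21)(-5) − (-18)(-15) = -165
U→P: (-18)(11) − (-14)(-5) = -268
Σ = -907
Signed area = Σ/2 = -453.5 (negative ⇒ clockwise traversal).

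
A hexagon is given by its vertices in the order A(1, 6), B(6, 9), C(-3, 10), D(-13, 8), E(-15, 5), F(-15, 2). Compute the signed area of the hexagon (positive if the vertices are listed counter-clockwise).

87

Apply the shoelace formula: 2A = Σ (x_i·y_{i+1} − x_{i+1}·y_i), indices taken mod 6.
Σ = (-27) + (87) + (106) + (55) + (45) + (-92) = 174
Signed area = Σ/2 = 87 (positive ⇒ counter-clockwise traversal).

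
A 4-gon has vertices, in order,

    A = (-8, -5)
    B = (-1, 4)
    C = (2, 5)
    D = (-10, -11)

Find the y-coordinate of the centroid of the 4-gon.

Apply the shoelace formula. First the cross-terms c_i = x_i·y_{i+1} − x_{i+1}·y_i:
  -37, -13, 28, -38  ⇒  2A = -60, A = -30.
Then Σ (y_i + y_{i+1})·c_i = 360, so ȳ = 360 / (6·(-30)) = -2.

-2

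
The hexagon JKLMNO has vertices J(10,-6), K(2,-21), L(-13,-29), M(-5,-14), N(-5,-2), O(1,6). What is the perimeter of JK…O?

|JK| = √((-8)² + (-15)²) = √289 = 17
|KL| = √((-15)² + (-8)²) = √289 = 17
|LM| = √((8)² + (15)²) = √289 = 17
|MN| = √((0)² + (12)²) = √144 = 12
|NO| = √((6)² + (8)²) = √100 = 10
|OJ| = √((9)² + (-12)²) = √225 = 15
Perimeter = 17 + 17 + 17 + 12 + 10 + 15 = 88.

88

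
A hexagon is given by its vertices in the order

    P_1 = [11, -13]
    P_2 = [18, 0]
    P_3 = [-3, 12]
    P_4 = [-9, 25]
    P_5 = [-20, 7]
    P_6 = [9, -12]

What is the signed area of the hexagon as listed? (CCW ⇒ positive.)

556

Apply the shoelace formula: 2A = Σ (x_i·y_{i+1} − x_{i+1}·y_i), indices taken mod 6.
Σ = (234) + (216) + (33) + (437) + (177) + (15) = 1112
Signed area = Σ/2 = 556 (positive ⇒ counter-clockwise traversal).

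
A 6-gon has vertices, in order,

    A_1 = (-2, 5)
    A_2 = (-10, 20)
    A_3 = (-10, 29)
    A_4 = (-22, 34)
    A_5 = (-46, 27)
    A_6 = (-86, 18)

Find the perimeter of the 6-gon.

190

|A_1A_2| = √((-8)² + (15)²) = √289 = 17
|A_2A_3| = √((0)² + (9)²) = √81 = 9
|A_3A_4| = √((-12)² + (5)²) = √169 = 13
|A_4A_5| = √((-24)² + (-7)²) = √625 = 25
|A_5A_6| = √((-40)² + (-9)²) = √1681 = 41
|A_6A_1| = √((84)² + (-13)²) = √7225 = 85
Perimeter = 17 + 9 + 13 + 25 + 41 + 85 = 190.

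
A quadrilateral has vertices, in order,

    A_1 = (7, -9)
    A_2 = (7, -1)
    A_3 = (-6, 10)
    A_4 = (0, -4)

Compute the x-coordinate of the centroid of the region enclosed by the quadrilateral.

75/43

Apply the surveyor's formula. First the cross-terms c_i = x_i·y_{i+1} − x_{i+1}·y_i:
  56, 64, 24, 28  ⇒  2A = 172, A = 86.
Then Σ (x_i + x_{i+1})·c_i = 900, so x̄ = 900 / (6·86) = 75/43.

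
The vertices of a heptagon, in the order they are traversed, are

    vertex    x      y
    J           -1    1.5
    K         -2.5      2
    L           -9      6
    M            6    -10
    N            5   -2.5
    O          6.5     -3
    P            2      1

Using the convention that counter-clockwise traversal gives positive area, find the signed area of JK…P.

55.75

Σ = (1.75) + (3) + (54) + (35) + (1.25) + (12.5) + (4) = 111.5
Signed area = Σ/2 = 55.75 (positive ⇒ counter-clockwise traversal).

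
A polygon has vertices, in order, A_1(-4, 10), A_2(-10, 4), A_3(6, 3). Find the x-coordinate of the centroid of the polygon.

-8/3

Apply Gauss's area formula. First the cross-terms c_i = x_i·y_{i+1} − x_{i+1}·y_i:
  84, -54, 72  ⇒  2A = 102, A = 51.
Then Σ (x_i + x_{i+1})·c_i = -816, so x̄ = -816 / (6·51) = -8/3.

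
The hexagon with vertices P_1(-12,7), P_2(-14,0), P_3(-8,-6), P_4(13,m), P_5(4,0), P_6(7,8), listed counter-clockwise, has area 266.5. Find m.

-8

The doubled signed area Σ (x_i y_{i+1} − x_{i+1} y_i) is linear in m.
With m=0 it equals 437; the coefficient of m is -12 (from the two edges through P_4).
So -12·m + 437 = 2·266.5 = 533 ⇒ m = -8.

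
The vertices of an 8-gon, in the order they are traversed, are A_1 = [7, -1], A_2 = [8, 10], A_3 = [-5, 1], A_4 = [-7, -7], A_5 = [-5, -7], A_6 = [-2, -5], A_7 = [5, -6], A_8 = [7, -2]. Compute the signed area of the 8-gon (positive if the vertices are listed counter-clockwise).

Apply the shoelace formula: 2A = Σ (x_i·y_{i+1} − x_{i+1}·y_i), indices taken mod 8.
A_1→A_2: (7)(10) − (8)(-1) = 78
A_2→A_3: (8)(1) − (-5)(10) = 58
A_3→A_4: (-5)(-7) − (-7)(1) = 42
A_4→A_5: (-7)(-7) − (-5)(-7) = 14
A_5→A_6: (-5)(-5) − (-2)(-7) = 11
A_6→A_7: (-2)(-6) − (5)(-5) = 37
A_7→A_8: (5)(-2) − (7)(-6) = 32
A_8→A_1: (7)(-1) − (7)(-2) = 7
Σ = 279
Signed area = Σ/2 = 139.5 (positive ⇒ counter-clockwise traversal).

139.5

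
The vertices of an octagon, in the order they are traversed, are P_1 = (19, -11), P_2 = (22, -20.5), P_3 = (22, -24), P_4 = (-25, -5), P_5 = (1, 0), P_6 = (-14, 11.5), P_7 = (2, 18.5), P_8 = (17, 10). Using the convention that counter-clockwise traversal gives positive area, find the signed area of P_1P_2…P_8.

-935.75

Apply Gauss's area formula: 2A = Σ (x_i·y_{i+1} − x_{i+1}·y_i), indices taken mod 8.
P_1→P_2: (19)(-20.5) − (22)(-11) = -147.5
P_2→P_3: (22)(-24) − (22)(-20.5) = -77
P_3→P_4: (22)(-5) − (-25)(-24) = -710
P_4→P_5: (-25)(0) − (1)(-5) = 5
P_5→P_6: (1)(11.5) − (-14)(0) = 11.5
P_6→P_7: (-14)(18.5) − (2)(11.5) = -282
P_7→P_8: (2)(10) − (17)(18.5) = -294.5
P_8→P_1: (17)(-11) − (19)(10) = -377
Σ = -1871.5
Signed area = Σ/2 = -935.75 (negative ⇒ clockwise traversal).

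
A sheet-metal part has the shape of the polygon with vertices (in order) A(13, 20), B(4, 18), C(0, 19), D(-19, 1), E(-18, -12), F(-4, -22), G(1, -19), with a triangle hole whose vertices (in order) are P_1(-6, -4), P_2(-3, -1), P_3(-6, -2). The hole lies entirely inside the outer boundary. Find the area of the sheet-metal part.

772

Outer boundary:
A→B: (13)(18) − (4)(20) = 154
B→C: (4)(19) − (0)(18) = 76
C→D: (0)(1) − (-19)(19) = 361
D→E: (-19)(-12) − (-18)(1) = 246
E→F: (-18)(-22) − (-4)(-12) = 348
F→G: (-4)(-19) − (1)(-22) = 98
G→A: (1)(20) − (13)(-19) = 267
Σ = 1550
Area = |Σ|/2 = 775.
Hole:
Apply the surveyor's formula: 2A = Σ (x_i·y_{i+1} − x_{i+1}·y_i), indices taken mod 3.
Σ = (-6) + (0) + (12) = 6
Area = |Σ|/2 = 3.
Net area = 775 − 3 = 772.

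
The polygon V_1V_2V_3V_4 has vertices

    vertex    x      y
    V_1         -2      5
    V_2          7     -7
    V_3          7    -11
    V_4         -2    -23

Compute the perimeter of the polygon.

|V_1V_2| = √((9)² + (-12)²) = √225 = 15
|V_2V_3| = √((0)² + (-4)²) = √16 = 4
|V_3V_4| = √((-9)² + (-12)²) = √225 = 15
|V_4V_1| = √((0)² + (28)²) = √784 = 28
Perimeter = 15 + 4 + 15 + 28 = 62.

62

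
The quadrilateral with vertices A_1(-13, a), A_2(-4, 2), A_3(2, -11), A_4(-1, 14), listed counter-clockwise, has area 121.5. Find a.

10

The doubled signed area Σ (x_i y_{i+1} − x_{i+1} y_i) is linear in a.
With a=0 it equals 213; the coefficient of a is 3 (from the two edges through A_1).
So 3·a + 213 = 2·121.5 = 243 ⇒ a = 10.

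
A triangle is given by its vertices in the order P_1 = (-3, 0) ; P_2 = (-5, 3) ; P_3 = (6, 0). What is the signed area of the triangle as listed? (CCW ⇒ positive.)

Apply Gauss's area formula: 2A = Σ (x_i·y_{i+1} − x_{i+1}·y_i), indices taken mod 3.
P_1→P_2: (-3)(3) − (-5)(0) = -9
P_2→P_3: (-5)(0) − (6)(3) = -18
P_3→P_1: (6)(0) − (-3)(0) = 0
Σ = -27
Signed area = Σ/2 = -13.5 (negative ⇒ clockwise traversal).

-13.5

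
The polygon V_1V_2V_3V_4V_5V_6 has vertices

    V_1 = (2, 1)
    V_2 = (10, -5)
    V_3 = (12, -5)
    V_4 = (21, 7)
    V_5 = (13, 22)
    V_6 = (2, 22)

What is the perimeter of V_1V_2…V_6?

76

|V_1V_2| = √((8)² + (-6)²) = √100 = 10
|V_2V_3| = √((2)² + (0)²) = √4 = 2
|V_3V_4| = √((9)² + (12)²) = √225 = 15
|V_4V_5| = √((-8)² + (15)²) = √289 = 17
|V_5V_6| = √((-11)² + (0)²) = √121 = 11
|V_6V_1| = √((0)² + (-21)²) = √441 = 21
Perimeter = 10 + 2 + 15 + 17 + 11 + 21 = 76.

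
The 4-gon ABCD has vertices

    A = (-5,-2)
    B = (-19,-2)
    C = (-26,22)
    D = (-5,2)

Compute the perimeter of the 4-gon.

72

|AB| = √((-14)² + (0)²) = √196 = 14
|BC| = √((-7)² + (24)²) = √625 = 25
|CD| = √((21)² + (-20)²) = √841 = 29
|DA| = √((0)² + (-4)²) = √16 = 4
Perimeter = 14 + 25 + 29 + 4 = 72.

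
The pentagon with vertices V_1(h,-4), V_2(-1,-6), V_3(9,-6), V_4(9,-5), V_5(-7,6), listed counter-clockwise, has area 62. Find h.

Write out the shoelace sum; only the two edges meeting at V_1 involve h:
2·Area = [((-7)·(-4) − h·6) + (h·(-6) − (-1)·(-4))] + 88
       = -12·h + 112 = 124
⇒ h = -1.

-1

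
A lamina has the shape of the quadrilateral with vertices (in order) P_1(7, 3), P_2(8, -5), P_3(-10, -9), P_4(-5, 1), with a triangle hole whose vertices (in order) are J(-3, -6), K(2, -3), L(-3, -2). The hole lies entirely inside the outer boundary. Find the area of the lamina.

119

Outer boundary:
Apply the surveyor's formula: 2A = Σ (x_i·y_{i+1} − x_{i+1}·y_i), indices taken mod 4.
P_1→P_2: (7)(-5) − (8)(3) = -59
P_2→P_3: (8)(-9) − (-10)(-5) = -122
P_3→P_4: (-10)(1) − (-5)(-9) = -55
P_4→P_1: (-5)(3) − (7)(1) = -22
Σ = -258
Area = |Σ|/2 = 129.
Hole:
Σ = (21) + (-13) + (12) = 20
Area = |Σ|/2 = 10.
Net area = 129 − 10 = 119.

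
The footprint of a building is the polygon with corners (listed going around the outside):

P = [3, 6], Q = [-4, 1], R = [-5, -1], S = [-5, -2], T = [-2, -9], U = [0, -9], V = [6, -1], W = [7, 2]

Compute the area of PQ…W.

Σ = (27) + (9) + (5) + (41) + (18) + (54) + (19) + (36) = 209
Area = |Σ|/2 = 104.5.

104.5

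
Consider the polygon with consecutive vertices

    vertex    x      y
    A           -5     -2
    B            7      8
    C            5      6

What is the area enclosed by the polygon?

Apply the shoelace formula: 2A = Σ (x_i·y_{i+1} − x_{i+1}·y_i), indices taken mod 3.
Σ = (-26) + (2) + (20) = -4
Area = |Σ|/2 = 2.

2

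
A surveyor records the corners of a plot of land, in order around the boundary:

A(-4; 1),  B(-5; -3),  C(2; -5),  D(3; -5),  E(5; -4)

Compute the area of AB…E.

Apply the surveyor's formula: 2A = Σ (x_i·y_{i+1} − x_{i+1}·y_i), indices taken mod 5.
Σ = (17) + (31) + (5) + (13) + (-11) = 55
Area = |Σ|/2 = 27.5.

27.5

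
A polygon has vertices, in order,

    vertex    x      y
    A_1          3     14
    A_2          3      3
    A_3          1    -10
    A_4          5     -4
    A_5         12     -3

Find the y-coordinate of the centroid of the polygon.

371/285

Apply the surveyor's formula. First the cross-terms c_i = x_i·y_{i+1} − x_{i+1}·y_i:
  -33, -33, 46, 33, 177  ⇒  2A = 190, A = 95.
Then Σ (y_i + y_{i+1})·c_i = 742, so ȳ = 742 / (6·95) = 371/285.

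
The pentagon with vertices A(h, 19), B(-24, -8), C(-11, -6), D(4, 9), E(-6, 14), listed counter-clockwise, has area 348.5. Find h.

-12

Write out the shoelace sum; only the two edges meeting at A involve h:
2·Area = [((-6)·19 − h·14) + (h·(-8) − (-24)·19)] + 91
       = -22·h + 433 = 697
⇒ h = -12.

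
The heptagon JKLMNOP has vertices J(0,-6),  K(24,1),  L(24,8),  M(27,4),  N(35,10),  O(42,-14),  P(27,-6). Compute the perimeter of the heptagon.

|JK| = √((24)² + (7)²) = √625 = 25
|KL| = √((0)² + (7)²) = √49 = 7
|LM| = √((3)² + (-4)²) = √25 = 5
|MN| = √((8)² + (6)²) = √100 = 10
|NO| = √((7)² + (-24)²) = √625 = 25
|OP| = √((-15)² + (8)²) = √289 = 17
|PJ| = √((-27)² + (0)²) = √729 = 27
Perimeter = 25 + 7 + 5 + 10 + 25 + 17 + 27 = 116.

116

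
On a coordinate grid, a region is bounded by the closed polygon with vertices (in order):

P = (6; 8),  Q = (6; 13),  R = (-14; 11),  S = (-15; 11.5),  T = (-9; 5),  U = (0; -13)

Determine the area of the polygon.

P→Q: (6)(13) − (6)(8) = 30
Q→R: (6)(11) − (-14)(13) = 248
R→S: (-14)(11.5) − (-15)(11) = 4
S→T: (-15)(5) − (-9)(11.5) = 28.5
T→U: (-9)(-13) − (0)(5) = 117
U→P: (0)(8) − (6)(-13) = 78
Σ = 505.5
Area = |Σ|/2 = 252.75.

252.75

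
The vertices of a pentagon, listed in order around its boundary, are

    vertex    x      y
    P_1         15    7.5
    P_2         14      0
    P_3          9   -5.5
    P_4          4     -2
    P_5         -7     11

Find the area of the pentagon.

182.75

Apply the surveyor's formula: 2A = Σ (x_i·y_{i+1} − x_{i+1}·y_i), indices taken mod 5.
Σ = (-105) + (-77) + (4) + (30) + (-217.5) = -365.5
Area = |Σ|/2 = 182.75.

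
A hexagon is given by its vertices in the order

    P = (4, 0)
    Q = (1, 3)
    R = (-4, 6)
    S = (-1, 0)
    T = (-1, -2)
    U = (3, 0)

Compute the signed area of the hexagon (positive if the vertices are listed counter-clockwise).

Cross-terms: 12, 18, 6, 2, 6, 0  ⇒  Σ = 44
Signed area = Σ/2 = 22 (positive ⇒ counter-clockwise traversal).

22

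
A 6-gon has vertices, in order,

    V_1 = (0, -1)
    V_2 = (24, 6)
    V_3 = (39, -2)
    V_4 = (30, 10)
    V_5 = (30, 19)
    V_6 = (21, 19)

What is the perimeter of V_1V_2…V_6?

|V_1V_2| = √((24)² + (7)²) = √625 = 25
|V_2V_3| = √((15)² + (-8)²) = √289 = 17
|V_3V_4| = √((-9)² + (12)²) = √225 = 15
|V_4V_5| = √((0)² + (9)²) = √81 = 9
|V_5V_6| = √((-9)² + (0)²) = √81 = 9
|V_6V_1| = √((-21)² + (-20)²) = √841 = 29
Perimeter = 25 + 17 + 15 + 9 + 9 + 29 = 104.

104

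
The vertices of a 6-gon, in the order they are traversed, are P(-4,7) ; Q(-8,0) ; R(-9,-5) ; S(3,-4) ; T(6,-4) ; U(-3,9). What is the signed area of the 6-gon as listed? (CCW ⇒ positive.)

Apply the shoelace (surveyor's) formula: 2A = Σ (x_i·y_{i+1} − x_{i+1}·y_i), indices taken mod 6.
Σ = (56) + (40) + (51) + (12) + (42) + (15) = 216
Signed area = Σ/2 = 108 (positive ⇒ counter-clockwise traversal).

108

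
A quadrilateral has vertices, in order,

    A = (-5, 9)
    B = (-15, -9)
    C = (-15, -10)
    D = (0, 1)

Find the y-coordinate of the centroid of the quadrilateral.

-20/111

Apply the shoelace formula. First the cross-terms c_i = x_i·y_{i+1} − x_{i+1}·y_i:
  180, 15, -15, 5  ⇒  2A = 185, A = 92.5.
Then Σ (y_i + y_{i+1})·c_i = -100, so ȳ = -100 / (6·92.5) = -20/111.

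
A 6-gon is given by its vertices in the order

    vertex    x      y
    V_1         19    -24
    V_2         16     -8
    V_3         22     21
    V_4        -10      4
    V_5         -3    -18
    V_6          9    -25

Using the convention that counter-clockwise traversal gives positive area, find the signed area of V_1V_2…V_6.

865

Apply Gauss's area formula: 2A = Σ (x_i·y_{i+1} − x_{i+1}·y_i), indices taken mod 6.
Σ = (232) + (512) + (298) + (192) + (237) + (259) = 1730
Signed area = Σ/2 = 865 (positive ⇒ counter-clockwise traversal).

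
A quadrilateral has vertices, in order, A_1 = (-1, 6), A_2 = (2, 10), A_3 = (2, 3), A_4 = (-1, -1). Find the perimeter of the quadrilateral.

|A_1A_2| = √((3)² + (4)²) = √25 = 5
|A_2A_3| = √((0)² + (-7)²) = √49 = 7
|A_3A_4| = √((-3)² + (-4)²) = √25 = 5
|A_4A_1| = √((0)² + (7)²) = √49 = 7
Perimeter = 5 + 7 + 5 + 7 = 24.

24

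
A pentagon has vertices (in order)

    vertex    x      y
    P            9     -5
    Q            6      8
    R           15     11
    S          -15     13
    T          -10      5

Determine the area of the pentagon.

234

Apply the shoelace (surveyor's) formula: 2A = Σ (x_i·y_{i+1} − x_{i+1}·y_i), indices taken mod 5.
Cross-terms: 102, -54, 360, 55, 5  ⇒  Σ = 468
Area = |Σ|/2 = 234.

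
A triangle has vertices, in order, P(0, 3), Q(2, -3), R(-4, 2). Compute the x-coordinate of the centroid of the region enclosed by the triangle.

-2/3

Apply the shoelace formula. First the cross-terms c_i = x_i·y_{i+1} − x_{i+1}·y_i:
  -6, -8, -12  ⇒  2A = -26, A = -13.
Then Σ (x_i + x_{i+1})·c_i = 52, so x̄ = 52 / (6·(-13)) = -2/3.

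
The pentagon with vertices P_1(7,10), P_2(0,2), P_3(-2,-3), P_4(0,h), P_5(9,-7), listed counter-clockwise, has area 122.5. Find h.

-8

Write out the shoelace sum; only the two edges meeting at P_4 involve h:
2·Area = [((-2)·h − 0·(-3)) + (0·(-7) − 9·h)] + 157
       = -11·h + 157 = 245
⇒ h = -8.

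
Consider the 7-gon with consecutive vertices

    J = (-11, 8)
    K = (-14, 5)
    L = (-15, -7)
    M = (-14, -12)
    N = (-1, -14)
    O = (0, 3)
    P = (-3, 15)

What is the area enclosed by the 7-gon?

Apply the surveyor's formula: 2A = Σ (x_i·y_{i+1} − x_{i+1}·y_i), indices taken mod 7.
Cross-terms: 57, 173, 82, 184, -3, 9, 141  ⇒  Σ = 643
Area = |Σ|/2 = 321.5.

321.5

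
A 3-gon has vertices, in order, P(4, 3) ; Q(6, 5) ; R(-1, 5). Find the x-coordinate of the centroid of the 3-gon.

Apply Gauss's area formula. First the cross-terms c_i = x_i·y_{i+1} − x_{i+1}·y_i:
  2, 35, -23  ⇒  2A = 14, A = 7.
Then Σ (x_i + x_{i+1})·c_i = 126, so x̄ = 126 / (6·7) = 3.

3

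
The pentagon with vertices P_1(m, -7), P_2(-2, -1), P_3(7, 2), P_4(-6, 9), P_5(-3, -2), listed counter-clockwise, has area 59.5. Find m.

-5

Write out the shoelace sum; only the two edges meeting at P_1 involve m:
2·Area = [((-3)·(-7) − m·(-2)) + (m·(-1) − (-2)·(-7))] + 117
       = 1·m + 124 = 119
⇒ m = -5.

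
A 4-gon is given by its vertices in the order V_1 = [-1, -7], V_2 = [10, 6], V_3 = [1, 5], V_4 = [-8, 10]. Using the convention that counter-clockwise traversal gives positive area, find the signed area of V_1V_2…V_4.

Apply the surveyor's formula: 2A = Σ (x_i·y_{i+1} − x_{i+1}·y_i), indices taken mod 4.
Cross-terms: 64, 44, 50, 66  ⇒  Σ = 224
Signed area = Σ/2 = 112 (positive ⇒ counter-clockwise traversal).

112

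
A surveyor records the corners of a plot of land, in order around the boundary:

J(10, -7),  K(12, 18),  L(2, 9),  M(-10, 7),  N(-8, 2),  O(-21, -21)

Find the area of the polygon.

521.5

Apply the shoelace (surveyor's) formula: 2A = Σ (x_i·y_{i+1} − x_{i+1}·y_i), indices taken mod 6.
Cross-terms: 264, 72, 104, 36, 210, 357  ⇒  Σ = 1043
Area = |Σ|/2 = 521.5.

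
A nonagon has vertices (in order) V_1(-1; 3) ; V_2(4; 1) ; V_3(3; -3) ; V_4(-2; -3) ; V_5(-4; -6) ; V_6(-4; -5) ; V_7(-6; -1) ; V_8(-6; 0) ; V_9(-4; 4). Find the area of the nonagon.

Apply Gauss's area formula: 2A = Σ (x_i·y_{i+1} − x_{i+1}·y_i), indices taken mod 9.
V_1→V_2: (-1)(1) − (4)(3) = -13
V_2→V_3: (4)(-3) − (3)(1) = -15
V_3→V_4: (3)(-3) − (-2)(-3) = -15
V_4→V_5: (-2)(-6) − (-4)(-3) = 0
V_5→V_6: (-4)(-5) − (-4)(-6) = -4
V_6→V_7: (-4)(-1) − (-6)(-5) = -26
V_7→V_8: (-6)(0) − (-6)(-1) = -6
V_8→V_9: (-6)(4) − (-4)(0) = -24
V_9→V_1: (-4)(3) − (-1)(4) = -8
Σ = -111
Area = |Σ|/2 = 55.5.

55.5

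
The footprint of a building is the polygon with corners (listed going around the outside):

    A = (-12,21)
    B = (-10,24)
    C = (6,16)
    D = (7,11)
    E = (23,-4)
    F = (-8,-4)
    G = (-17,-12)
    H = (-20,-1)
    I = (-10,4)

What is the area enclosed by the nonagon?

Apply the shoelace formula: 2A = Σ (x_i·y_{i+1} − x_{i+1}·y_i), indices taken mod 9.
Σ = (-78) + (-304) + (-46) + (-281) + (-124) + (28) + (-223) + (-90) + (-162) = -1280
Area = |Σ|/2 = 640.

640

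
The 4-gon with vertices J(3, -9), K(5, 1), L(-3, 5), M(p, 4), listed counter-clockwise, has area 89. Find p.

Write out the shoelace sum; only the two edges meeting at M involve p:
2·Area = [((-3)·4 − p·5) + (p·(-9) − 3·4)] + 76
       = -14·p + 52 = 178
⇒ p = -9.

-9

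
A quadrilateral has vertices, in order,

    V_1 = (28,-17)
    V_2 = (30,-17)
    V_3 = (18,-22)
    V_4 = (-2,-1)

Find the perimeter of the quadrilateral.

|V_1V_2| = √((2)² + (0)²) = √4 = 2
|V_2V_3| = √((-12)² + (-5)²) = √169 = 13
|V_3V_4| = √((-20)² + (21)²) = √841 = 29
|V_4V_1| = √((30)² + (-16)²) = √1156 = 34
Perimeter = 2 + 13 + 29 + 34 = 78.

78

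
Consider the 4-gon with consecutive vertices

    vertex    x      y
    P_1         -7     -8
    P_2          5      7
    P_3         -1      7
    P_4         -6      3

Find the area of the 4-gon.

P_1→P_2: (-7)(7) − (5)(-8) = -9
P_2→P_3: (5)(7) − (-1)(7) = 42
P_3→P_4: (-1)(3) − (-6)(7) = 39
P_4→P_1: (-6)(-8) − (-7)(3) = 69
Σ = 141
Area = |Σ|/2 = 70.5.

70.5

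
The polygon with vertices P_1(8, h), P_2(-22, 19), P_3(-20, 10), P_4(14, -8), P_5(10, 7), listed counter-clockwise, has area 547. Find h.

The doubled signed area Σ (x_i y_{i+1} − x_{i+1} y_i) is linear in h.
With h=0 it equals 454; the coefficient of h is 32 (from the two edges through P_1).
So 32·h + 454 = 2·547 = 1094 ⇒ h = 20.

20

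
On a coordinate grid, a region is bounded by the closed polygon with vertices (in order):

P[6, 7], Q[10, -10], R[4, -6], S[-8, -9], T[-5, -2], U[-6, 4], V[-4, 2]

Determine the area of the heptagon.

165.5

Apply the shoelace (surveyor's) formula: 2A = Σ (x_i·y_{i+1} − x_{i+1}·y_i), indices taken mod 7.
Σ = (-130) + (-20) + (-84) + (-29) + (-32) + (4) + (-40) = -331
Area = |Σ|/2 = 165.5.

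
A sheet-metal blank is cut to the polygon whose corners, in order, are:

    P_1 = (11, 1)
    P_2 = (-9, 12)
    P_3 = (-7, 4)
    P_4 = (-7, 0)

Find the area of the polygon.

105

Apply the surveyor's formula: 2A = Σ (x_i·y_{i+1} − x_{i+1}·y_i), indices taken mod 4.
Σ = (141) + (48) + (28) + (-7) = 210
Area = |Σ|/2 = 105.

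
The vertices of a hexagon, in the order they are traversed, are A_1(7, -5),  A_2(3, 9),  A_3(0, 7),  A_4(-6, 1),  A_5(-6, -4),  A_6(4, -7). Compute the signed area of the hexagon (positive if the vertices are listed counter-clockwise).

129

Apply the shoelace (surveyor's) formula: 2A = Σ (x_i·y_{i+1} − x_{i+1}·y_i), indices taken mod 6.
A_1→A_2: (7)(9) − (3)(-5) = 78
A_2→A_3: (3)(7) − (0)(9) = 21
A_3→A_4: (0)(1) − (-6)(7) = 42
A_4→A_5: (-6)(-4) − (-6)(1) = 30
A_5→A_6: (-6)(-7) − (4)(-4) = 58
A_6→A_1: (4)(-5) − (7)(-7) = 29
Σ = 258
Signed area = Σ/2 = 129 (positive ⇒ counter-clockwise traversal).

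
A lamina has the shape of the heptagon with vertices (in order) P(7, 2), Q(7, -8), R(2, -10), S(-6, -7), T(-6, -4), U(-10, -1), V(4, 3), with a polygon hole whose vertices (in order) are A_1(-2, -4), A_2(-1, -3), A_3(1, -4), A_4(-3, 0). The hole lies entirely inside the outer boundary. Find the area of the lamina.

140

Outer boundary:
P→Q: (7)(-8) − (7)(2) = -70
Q→R: (7)(-10) − (2)(-8) = -54
R→S: (2)(-7) − (-6)(-10) = -74
S→T: (-6)(-4) − (-6)(-7) = -18
T→U: (-6)(-1) − (-10)(-4) = -34
U→V: (-10)(3) − (4)(-1) = -26
V→P: (4)(2) − (7)(3) = -13
Σ = -289
Area = |Σ|/2 = 144.5.
Hole:
Apply Gauss's area formula: 2A = Σ (x_i·y_{i+1} − x_{i+1}·y_i), indices taken mod 4.
Cross-terms: 2, 7, -12, 12  ⇒  Σ = 9
Area = |Σ|/2 = 4.5.
Net area = 144.5 − 4.5 = 140.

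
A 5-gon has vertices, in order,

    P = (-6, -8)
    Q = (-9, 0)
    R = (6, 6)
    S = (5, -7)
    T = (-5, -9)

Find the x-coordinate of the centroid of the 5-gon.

-151/219

Apply the shoelace formula. First the cross-terms c_i = x_i·y_{i+1} − x_{i+1}·y_i:
  -72, -54, -72, -80, -14  ⇒  2A = -292, A = -146.
Then Σ (x_i + x_{i+1})·c_i = 604, so x̄ = 604 / (6·(-146)) = -151/219.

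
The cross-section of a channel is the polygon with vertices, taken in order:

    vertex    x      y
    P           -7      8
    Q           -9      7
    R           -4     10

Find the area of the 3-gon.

0.5

Apply the shoelace (surveyor's) formula: 2A = Σ (x_i·y_{i+1} − x_{i+1}·y_i), indices taken mod 3.
Σ = (23) + (-62) + (38) = -1
Area = |Σ|/2 = 0.5.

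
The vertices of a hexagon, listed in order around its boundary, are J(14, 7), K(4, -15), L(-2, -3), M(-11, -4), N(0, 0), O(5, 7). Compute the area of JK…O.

Apply Gauss's area formula: 2A = Σ (x_i·y_{i+1} − x_{i+1}·y_i), indices taken mod 6.
Cross-terms: -238, -42, -25, 0, 0, -63  ⇒  Σ = -368
Area = |Σ|/2 = 184.

184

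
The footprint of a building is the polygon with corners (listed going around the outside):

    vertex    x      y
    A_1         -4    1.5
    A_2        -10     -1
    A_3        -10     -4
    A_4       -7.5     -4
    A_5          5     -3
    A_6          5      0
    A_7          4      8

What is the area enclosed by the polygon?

97.25

Apply the surveyor's formula: 2A = Σ (x_i·y_{i+1} − x_{i+1}·y_i), indices taken mod 7.
Σ = (19) + (30) + (10) + (42.5) + (15) + (40) + (38) = 194.5
Area = |Σ|/2 = 97.25.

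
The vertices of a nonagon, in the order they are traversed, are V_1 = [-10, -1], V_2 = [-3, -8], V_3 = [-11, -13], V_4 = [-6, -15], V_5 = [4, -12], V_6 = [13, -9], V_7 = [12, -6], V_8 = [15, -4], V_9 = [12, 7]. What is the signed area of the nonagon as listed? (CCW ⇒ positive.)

325

Σ = (77) + (-49) + (87) + (132) + (120) + (30) + (42) + (153) + (58) = 650
Signed area = Σ/2 = 325 (positive ⇒ counter-clockwise traversal).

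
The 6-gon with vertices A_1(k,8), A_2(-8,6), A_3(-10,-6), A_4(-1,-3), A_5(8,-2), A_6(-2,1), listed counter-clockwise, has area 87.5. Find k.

-7

The doubled signed area Σ (x_i y_{i+1} − x_{i+1} y_i) is linear in k.
With k=0 it equals 210; the coefficient of k is 5 (from the two edges through A_1).
So 5·k + 210 = 2·87.5 = 175 ⇒ k = -7.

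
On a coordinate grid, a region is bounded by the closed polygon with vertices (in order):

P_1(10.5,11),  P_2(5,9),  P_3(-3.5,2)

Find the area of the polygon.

10.75

Σ = (39.5) + (41.5) + (-59.5) = 21.5
Area = |Σ|/2 = 10.75.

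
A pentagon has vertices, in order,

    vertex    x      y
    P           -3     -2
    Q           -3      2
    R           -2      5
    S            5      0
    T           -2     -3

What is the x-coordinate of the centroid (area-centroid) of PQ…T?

-8/51

Apply the surveyor's formula. First the cross-terms c_i = x_i·y_{i+1} − x_{i+1}·y_i:
  -12, -11, -25, -15, -5  ⇒  2A = -68, A = -34.
Then Σ (x_i + x_{i+1})·c_i = 32, so x̄ = 32 / (6·(-34)) = -8/51.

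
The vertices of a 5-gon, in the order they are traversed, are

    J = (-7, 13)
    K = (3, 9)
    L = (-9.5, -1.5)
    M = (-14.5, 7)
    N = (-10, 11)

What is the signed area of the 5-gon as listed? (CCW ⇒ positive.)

Apply the shoelace formula: 2A = Σ (x_i·y_{i+1} − x_{i+1}·y_i), indices taken mod 5.
Σ = (-102) + (81) + (-88.25) + (-89.5) + (-53) = -251.75
Signed area = Σ/2 = -125.875 (negative ⇒ clockwise traversal).

-125.875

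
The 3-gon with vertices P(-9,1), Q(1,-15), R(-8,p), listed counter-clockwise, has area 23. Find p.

4

The doubled signed area Σ (x_i y_{i+1} − x_{i+1} y_i) is linear in p.
With p=0 it equals 6; the coefficient of p is 10 (from the two edges through R).
So 10·p + 6 = 2·23 = 46 ⇒ p = 4.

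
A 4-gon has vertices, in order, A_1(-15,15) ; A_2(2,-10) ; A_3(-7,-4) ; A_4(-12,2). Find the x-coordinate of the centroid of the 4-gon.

-2029/255

Apply the shoelace formula. First the cross-terms c_i = x_i·y_{i+1} − x_{i+1}·y_i:
  120, -78, -62, -150  ⇒  2A = -170, A = -85.
Then Σ (x_i + x_{i+1})·c_i = 4058, so x̄ = 4058 / (6·(-85)) = -2029/255.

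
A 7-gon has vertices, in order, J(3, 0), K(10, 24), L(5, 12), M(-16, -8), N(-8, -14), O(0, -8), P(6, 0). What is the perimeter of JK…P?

|JK| = √((7)² + (24)²) = √625 = 25
|KL| = √((-5)² + (-12)²) = √169 = 13
|LM| = √((-21)² + (-20)²) = √841 = 29
|MN| = √((8)² + (-6)²) = √100 = 10
|NO| = √((8)² + (6)²) = √100 = 10
|OP| = √((6)² + (8)²) = √100 = 10
|PJ| = √((-3)² + (0)²) = √9 = 3
Perimeter = 25 + 13 + 29 + 10 + 10 + 10 + 3 = 100.

100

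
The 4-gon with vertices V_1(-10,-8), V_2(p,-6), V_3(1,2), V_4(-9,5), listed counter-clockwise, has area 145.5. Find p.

The doubled signed area Σ (x_i y_{i+1} − x_{i+1} y_i) is linear in p.
With p=0 it equals 211; the coefficient of p is 10 (from the two edges through V_2).
So 10·p + 211 = 2·145.5 = 291 ⇒ p = 8.

8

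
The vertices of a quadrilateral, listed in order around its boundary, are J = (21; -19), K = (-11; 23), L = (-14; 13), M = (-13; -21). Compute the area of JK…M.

802

J→K: (21)(23) − (-11)(-19) = 274
K→L: (-11)(13) − (-14)(23) = 179
L→M: (-14)(-21) − (-13)(13) = 463
M→J: (-13)(-19) − (21)(-21) = 688
Σ = 1604
Area = |Σ|/2 = 802.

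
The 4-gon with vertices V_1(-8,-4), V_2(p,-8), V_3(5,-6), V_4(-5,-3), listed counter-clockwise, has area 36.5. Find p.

-9

Write out the shoelace sum; only the two edges meeting at V_2 involve p:
2·Area = [((-8)·(-8) − p·(-4)) + (p·(-6) − 5·(-8))] + -49
       = -2·p + 55 = 73
⇒ p = -9.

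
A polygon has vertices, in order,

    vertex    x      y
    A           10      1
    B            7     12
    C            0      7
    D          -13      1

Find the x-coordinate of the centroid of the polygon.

5/3

Apply Gauss's area formula. First the cross-terms c_i = x_i·y_{i+1} − x_{i+1}·y_i:
  113, 49, 91, -23  ⇒  2A = 230, A = 115.
Then Σ (x_i + x_{i+1})·c_i = 1150, so x̄ = 1150 / (6·115) = 5/3.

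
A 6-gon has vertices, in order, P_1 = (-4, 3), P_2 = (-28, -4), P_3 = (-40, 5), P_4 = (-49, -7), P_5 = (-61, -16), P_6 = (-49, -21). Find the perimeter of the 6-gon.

134

|P_1P_2| = √((-24)² + (-7)²) = √625 = 25
|P_2P_3| = √((-12)² + (9)²) = √225 = 15
|P_3P_4| = √((-9)² + (-12)²) = √225 = 15
|P_4P_5| = √((-12)² + (-9)²) = √225 = 15
|P_5P_6| = √((12)² + (-5)²) = √169 = 13
|P_6P_1| = √((45)² + (24)²) = √2601 = 51
Perimeter = 25 + 15 + 15 + 15 + 13 + 51 = 134.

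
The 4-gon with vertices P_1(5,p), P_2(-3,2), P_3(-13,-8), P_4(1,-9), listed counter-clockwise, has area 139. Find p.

The doubled signed area Σ (x_i y_{i+1} − x_{i+1} y_i) is linear in p.
With p=0 it equals 230; the coefficient of p is 4 (from the two edges through P_1).
So 4·p + 230 = 2·139 = 278 ⇒ p = 12.

12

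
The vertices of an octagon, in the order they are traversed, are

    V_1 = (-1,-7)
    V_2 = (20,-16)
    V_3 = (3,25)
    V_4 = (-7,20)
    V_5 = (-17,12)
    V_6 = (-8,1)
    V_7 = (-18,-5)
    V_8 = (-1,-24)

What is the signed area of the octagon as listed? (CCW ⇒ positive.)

Apply Gauss's area formula: 2A = Σ (x_i·y_{i+1} − x_{i+1}·y_i), indices taken mod 8.
Σ = (156) + (548) + (235) + (256) + (79) + (58) + (427) + (-17) = 1742
Signed area = Σ/2 = 871 (positive ⇒ counter-clockwise traversal).

871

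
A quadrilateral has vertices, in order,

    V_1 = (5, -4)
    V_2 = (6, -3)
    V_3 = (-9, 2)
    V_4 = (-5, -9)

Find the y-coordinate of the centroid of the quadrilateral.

Apply Gauss's area formula. First the cross-terms c_i = x_i·y_{i+1} − x_{i+1}·y_i:
  9, -15, 91, 65  ⇒  2A = 150, A = 75.
Then Σ (y_i + y_{i+1})·c_i = -1530, so ȳ = -1530 / (6·75) = -3.4.

-3.4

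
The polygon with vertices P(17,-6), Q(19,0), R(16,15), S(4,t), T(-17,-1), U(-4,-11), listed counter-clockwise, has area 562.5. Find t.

12

Write out the shoelace sum; only the two edges meeting at S involve t:
2·Area = [(16·t − 4·15) + (4·(-1) − (-17)·t)] + 793
       = 33·t + 729 = 1125
⇒ t = 12.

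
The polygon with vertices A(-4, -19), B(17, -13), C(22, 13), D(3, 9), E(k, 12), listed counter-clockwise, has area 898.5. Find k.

The doubled signed area Σ (x_i y_{i+1} − x_{i+1} y_i) is linear in k.
With k=0 it equals 1125; the coefficient of k is -28 (from the two edges through E).
So -28·k + 1125 = 2·898.5 = 1797 ⇒ k = -24.

-24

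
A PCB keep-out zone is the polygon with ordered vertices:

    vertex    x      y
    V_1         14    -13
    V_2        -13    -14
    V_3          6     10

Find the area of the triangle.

Apply the shoelace formula: 2A = Σ (x_i·y_{i+1} − x_{i+1}·y_i), indices taken mod 3.
V_1→V_2: (14)(-14) − (-13)(-13) = -365
V_2→V_3: (-13)(10) − (6)(-14) = -46
V_3→V_1: (6)(-13) − (14)(10) = -218
Σ = -629
Area = |Σ|/2 = 314.5.

314.5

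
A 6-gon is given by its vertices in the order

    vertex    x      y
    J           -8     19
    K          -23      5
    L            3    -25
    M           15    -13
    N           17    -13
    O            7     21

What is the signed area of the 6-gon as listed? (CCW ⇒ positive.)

Apply the surveyor's formula: 2A = Σ (x_i·y_{i+1} − x_{i+1}·y_i), indices taken mod 6.
Cross-terms: 397, 560, 336, 26, 448, 301  ⇒  Σ = 2068
Signed area = Σ/2 = 1034 (positive ⇒ counter-clockwise traversal).

1034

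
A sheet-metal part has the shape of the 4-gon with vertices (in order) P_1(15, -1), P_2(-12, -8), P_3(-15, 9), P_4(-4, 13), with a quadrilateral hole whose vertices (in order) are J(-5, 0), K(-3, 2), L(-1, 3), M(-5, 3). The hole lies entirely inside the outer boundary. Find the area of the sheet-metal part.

Outer boundary:
P_1→P_2: (15)(-8) − (-12)(-1) = -132
P_2→P_3: (-12)(9) − (-15)(-8) = -228
P_3→P_4: (-15)(13) − (-4)(9) = -159
P_4→P_1: (-4)(-1) − (15)(13) = -191
Σ = -710
Area = |Σ|/2 = 355.
Hole:
Apply the shoelace formula: 2A = Σ (x_i·y_{i+1} − x_{i+1}·y_i), indices taken mod 4.
Σ = (-10) + (-7) + (12) + (15) = 10
Area = |Σ|/2 = 5.
Net area = 355 − 5 = 350.

350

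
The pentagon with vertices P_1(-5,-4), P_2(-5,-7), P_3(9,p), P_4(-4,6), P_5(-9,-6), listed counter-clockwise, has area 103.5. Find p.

The doubled signed area Σ (x_i y_{i+1} − x_{i+1} y_i) is linear in p.
With p=0 it equals 216; the coefficient of p is -1 (from the two edges through P_3).
So -1·p + 216 = 2·103.5 = 207 ⇒ p = 9.

9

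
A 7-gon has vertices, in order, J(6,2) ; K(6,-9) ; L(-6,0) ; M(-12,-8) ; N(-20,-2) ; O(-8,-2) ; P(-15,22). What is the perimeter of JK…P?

|JK| = √((0)² + (-11)²) = √121 = 11
|KL| = √((-12)² + (9)²) = √225 = 15
|LM| = √((-6)² + (-8)²) = √100 = 10
|MN| = √((-8)² + (6)²) = √100 = 10
|NO| = √((12)² + (0)²) = √144 = 12
|OP| = √((-7)² + (24)²) = √625 = 25
|PJ| = √((21)² + (-20)²) = √841 = 29
Perimeter = 11 + 15 + 10 + 10 + 12 + 25 + 29 = 112.

112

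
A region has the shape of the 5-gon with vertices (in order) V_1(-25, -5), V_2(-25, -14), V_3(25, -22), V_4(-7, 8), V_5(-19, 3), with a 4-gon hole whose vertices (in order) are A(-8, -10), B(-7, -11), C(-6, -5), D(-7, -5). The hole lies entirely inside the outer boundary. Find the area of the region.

730

Outer boundary:
Apply the shoelace formula: 2A = Σ (x_i·y_{i+1} − x_{i+1}·y_i), indices taken mod 5.
Cross-terms: 225, 900, 46, 131, 170  ⇒  Σ = 1472
Area = |Σ|/2 = 736.
Hole:
Apply Gauss's area formula: 2A = Σ (x_i·y_{i+1} − x_{i+1}·y_i), indices taken mod 4.
Σ = (18) + (-31) + (-5) + (30) = 12
Area = |Σ|/2 = 6.
Net area = 736 − 6 = 730.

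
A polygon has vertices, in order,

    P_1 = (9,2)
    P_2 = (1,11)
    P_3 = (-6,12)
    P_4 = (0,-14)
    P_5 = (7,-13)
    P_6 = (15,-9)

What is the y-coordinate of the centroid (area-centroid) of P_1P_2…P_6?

Apply the surveyor's formula. First the cross-terms c_i = x_i·y_{i+1} − x_{i+1}·y_i:
  97, 78, 84, 98, 132, 111  ⇒  2A = 600, A = 300.
Then Σ (y_i + y_{i+1})·c_i = -3440, so ȳ = -3440 / (6·300) = -86/45.

-86/45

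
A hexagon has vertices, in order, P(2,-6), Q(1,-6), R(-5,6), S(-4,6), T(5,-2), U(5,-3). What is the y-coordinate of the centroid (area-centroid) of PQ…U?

-17/29

Apply the shoelace formula. First the cross-terms c_i = x_i·y_{i+1} − x_{i+1}·y_i:
  -6, -24, -6, -22, -5, -24  ⇒  2A = -87, A = -43.5.
Then Σ (y_i + y_{i+1})·c_i = 153, so ȳ = 153 / (6·(-43.5)) = -17/29.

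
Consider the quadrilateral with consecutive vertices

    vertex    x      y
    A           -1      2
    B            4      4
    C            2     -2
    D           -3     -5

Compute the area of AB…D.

27.5

A→B: (-1)(4) − (4)(2) = -12
B→C: (4)(-2) − (2)(4) = -16
C→D: (2)(-5) − (-3)(-2) = -16
D→A: (-3)(2) − (-1)(-5) = -11
Σ = -55
Area = |Σ|/2 = 27.5.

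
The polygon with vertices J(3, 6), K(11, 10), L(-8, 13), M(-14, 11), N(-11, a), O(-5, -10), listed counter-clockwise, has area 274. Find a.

Write out the shoelace sum; only the two edges meeting at N involve a:
2·Area = [((-14)·a − (-11)·11) + ((-11)·(-10) − (-5)·a)] + 281
       = -9·a + 512 = 548
⇒ a = -4.

-4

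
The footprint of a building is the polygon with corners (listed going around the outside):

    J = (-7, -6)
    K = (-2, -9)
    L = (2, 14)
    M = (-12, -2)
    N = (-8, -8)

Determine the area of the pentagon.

138.5

Apply Gauss's area formula: 2A = Σ (x_i·y_{i+1} − x_{i+1}·y_i), indices taken mod 5.
Σ = (51) + (-10) + (164) + (80) + (-8) = 277
Area = |Σ|/2 = 138.5.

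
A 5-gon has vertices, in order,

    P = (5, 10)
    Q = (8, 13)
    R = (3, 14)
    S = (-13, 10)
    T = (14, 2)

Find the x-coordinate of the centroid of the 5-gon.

Apply the shoelace formula. First the cross-terms c_i = x_i·y_{i+1} − x_{i+1}·y_i:
  -15, 73, 212, -166, 130  ⇒  2A = 234, A = 117.
Then Σ (x_i + x_{i+1})·c_i = 792, so x̄ = 792 / (6·117) = 44/39.

44/39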